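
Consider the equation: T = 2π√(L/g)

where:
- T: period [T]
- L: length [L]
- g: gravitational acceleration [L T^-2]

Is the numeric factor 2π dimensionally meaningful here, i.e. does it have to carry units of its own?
No

T has dimensions [T] and √(L/g) already has dimensions [T], so the equation balances without 2π contributing any dimensions. 2π is a pure (dimensionless) number; changing or removing it would not affect dimensional consistency.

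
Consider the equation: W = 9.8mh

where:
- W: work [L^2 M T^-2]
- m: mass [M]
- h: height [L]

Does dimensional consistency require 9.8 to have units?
Yes

W has dimensions [L^2 M T^-2], while mh alone has dimensions [L M]. For the equation to balance, the factor 9.8 must carry dimensions [L T^-2] — it is a dimensional constant (a numerical value of a physical quantity with its units suppressed), not a pure number.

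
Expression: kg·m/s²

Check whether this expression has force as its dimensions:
Yes

The expression kg·m/s² has dimensions [L M T^-2], which is exactly force [L M T^-2].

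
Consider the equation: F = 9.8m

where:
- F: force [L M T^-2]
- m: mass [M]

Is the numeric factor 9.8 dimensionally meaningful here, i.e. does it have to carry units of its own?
Yes

F has dimensions [L M T^-2], while m alone has dimensions [M]. For the equation to balance, the factor 9.8 must carry dimensions [L T^-2] — it is a dimensional constant (a numerical value of a physical quantity with its units suppressed), not a pure number.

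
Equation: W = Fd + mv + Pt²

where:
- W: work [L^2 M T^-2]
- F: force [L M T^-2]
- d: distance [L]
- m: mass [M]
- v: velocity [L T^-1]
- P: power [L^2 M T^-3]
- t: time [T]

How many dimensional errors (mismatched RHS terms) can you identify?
2

LHS W: [L^2 M T^-2]
- Fd: [L^2 M T^-2] ✓
- mv: [L M T^-1] ✗
- Pt²: [L^2 M T^-1] ✗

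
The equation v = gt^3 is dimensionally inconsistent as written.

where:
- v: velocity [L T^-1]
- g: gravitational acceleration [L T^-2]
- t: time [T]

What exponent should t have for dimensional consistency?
The exponent of t should be 1: v = gt

The LHS v has dimensions [L T^-1]; t has dimensions [T].
As written, the RHS gt^3 (exponent 3 on t) has dimensions [L T], which does not match.
With exponent 1, the RHS gt has dimensions [L T^-1], matching the LHS.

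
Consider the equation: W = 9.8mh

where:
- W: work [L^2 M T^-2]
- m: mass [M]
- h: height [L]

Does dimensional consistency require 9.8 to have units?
Yes

W has dimensions [L^2 M T^-2], while mh alone has dimensions [L M]. For the equation to balance, the factor 9.8 must carry dimensions [L T^-2] — it is a dimensional constant (a numerical value of a physical quantity with its units suppressed), not a pure number.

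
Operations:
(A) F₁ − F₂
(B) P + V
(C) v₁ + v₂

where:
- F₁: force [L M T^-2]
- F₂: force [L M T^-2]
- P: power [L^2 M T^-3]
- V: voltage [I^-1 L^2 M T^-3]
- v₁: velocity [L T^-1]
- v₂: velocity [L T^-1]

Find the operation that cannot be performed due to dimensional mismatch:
(B) P + V

(A) F₁ − F₂: F₁ [L M T^-2] and F₂ [L M T^-2] — same dimensions ✓
(B) P + V: P [L^2 M T^-3] and V [I^-1 L^2 M T^-3] — different dimensions cannot be added/subtracted ✗
(C) v₁ + v₂: v₁ [L T^-1] and v₂ [L T^-1] — same dimensions ✓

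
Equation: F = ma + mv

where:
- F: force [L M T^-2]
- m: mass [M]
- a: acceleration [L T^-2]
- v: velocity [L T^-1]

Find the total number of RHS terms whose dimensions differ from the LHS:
1

LHS F: [L M T^-2]
- ma: [L M T^-2] ✓
- mv: [L M T^-1] ✗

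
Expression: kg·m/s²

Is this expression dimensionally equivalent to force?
Yes

The expression kg·m/s² has dimensions [L M T^-2], which is exactly force [L M T^-2].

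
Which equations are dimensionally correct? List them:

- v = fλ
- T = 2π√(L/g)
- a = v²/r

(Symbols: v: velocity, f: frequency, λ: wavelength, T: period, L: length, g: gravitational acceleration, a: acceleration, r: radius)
Dimensionally correct: v = fλ, T = 2π√(L/g), a = v²/r
Dimensionally incorrect: none
Ordered (correct first, then incorrect): v = fλ, T = 2π√(L/g), a = v²/r

- v = fλ: LHS [L T^-1], RHS [L T^-1] → correct ✓
- T = 2π√(L/g): LHS [T], RHS [T] → correct ✓
- a = v²/r: LHS [L T^-2], RHS [L T^-2] → correct ✓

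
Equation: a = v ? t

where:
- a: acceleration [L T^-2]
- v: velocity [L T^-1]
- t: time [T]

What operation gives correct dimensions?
division (÷): a = v ÷ t

a [L T^-2]; v [L T^-1]; t [T].
v × t → [L] ✗
v ÷ t → [L T^-2] ✓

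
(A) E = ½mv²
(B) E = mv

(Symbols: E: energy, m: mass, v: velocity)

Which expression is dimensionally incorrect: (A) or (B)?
(B)

(A) E = ½mv²: LHS [L^2 M T^-2], RHS [L^2 M T^-2] ✓
(B) E = mv: LHS [L^2 M T^-2], RHS [L M T^-1] ✗

Expression (B) E = mv is dimensionally incorrect.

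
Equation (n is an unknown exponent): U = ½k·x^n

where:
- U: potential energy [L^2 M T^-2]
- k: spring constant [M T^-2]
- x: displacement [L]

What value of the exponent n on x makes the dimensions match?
n = 2

U has dimensions [L^2 M T^-2]; x has dimensions [L].
The rest of the RHS has dimensions [M T^-2], so x^n must supply [L^2].
With n = 2: ½k·x^2 has dimensions [L^2 M T^-2], matching the LHS ✓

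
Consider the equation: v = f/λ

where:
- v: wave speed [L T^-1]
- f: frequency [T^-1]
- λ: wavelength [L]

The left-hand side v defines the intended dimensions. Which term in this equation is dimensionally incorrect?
The right-hand side term f/λ

v has dimensions [L T^-1], but f/λ has dimensions [L^-1 T^-1], so the term f/λ is dimensionally wrong for v.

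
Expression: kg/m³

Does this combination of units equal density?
Yes

The expression kg/m³ has dimensions [L^-3 M], which is exactly density [L^-3 M].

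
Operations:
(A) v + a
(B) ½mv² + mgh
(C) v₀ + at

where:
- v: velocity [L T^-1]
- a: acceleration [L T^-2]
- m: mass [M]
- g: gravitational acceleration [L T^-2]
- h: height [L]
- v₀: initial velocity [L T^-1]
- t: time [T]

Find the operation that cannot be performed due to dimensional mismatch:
(A) v + a

(A) v + a: v [L T^-1] and a [L T^-2] — different dimensions cannot be added/subtracted ✗
(B) ½mv² + mgh: ½mv² [L^2 M T^-2] and mgh [L^2 M T^-2] — same dimensions ✓
(C) v₀ + at: v₀ [L T^-1] and at [L T^-1] — same dimensions ✓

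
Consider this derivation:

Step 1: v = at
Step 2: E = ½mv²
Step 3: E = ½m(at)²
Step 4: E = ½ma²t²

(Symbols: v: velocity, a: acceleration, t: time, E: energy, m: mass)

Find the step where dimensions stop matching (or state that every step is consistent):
No step introduces an error — all steps are dimensionally consistent.

Step 1: v = at → LHS [L T^-1], RHS [L T^-1] ✓
Step 2: E = ½mv² → LHS [L^2 M T^-2], RHS [L^2 M T^-2] ✓
Step 3: E = ½m(at)² → LHS [L^2 M T^-2], RHS [L^2 M T^-2] ✓
Step 4: E = ½ma²t² → LHS [L^2 M T^-2], RHS [L^2 M T^-2] ✓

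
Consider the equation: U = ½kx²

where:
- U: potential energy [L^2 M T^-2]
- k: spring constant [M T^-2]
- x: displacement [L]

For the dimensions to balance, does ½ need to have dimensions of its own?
No

U has dimensions [L^2 M T^-2] and kx² already has dimensions [L^2 M T^-2], so the equation balances without ½ contributing any dimensions. ½ is a pure (dimensionless) number; changing or removing it would not affect dimensional consistency.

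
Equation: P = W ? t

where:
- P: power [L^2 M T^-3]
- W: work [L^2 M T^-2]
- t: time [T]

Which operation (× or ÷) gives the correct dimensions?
division (÷): P = W ÷ t

P [L^2 M T^-3]; W [L^2 M T^-2]; t [T].
W × t → [L^2 M T^-1] ✗
W ÷ t → [L^2 M T^-3] ✓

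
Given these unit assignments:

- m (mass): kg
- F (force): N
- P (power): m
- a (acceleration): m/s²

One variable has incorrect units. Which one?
P

The variable P (power) should have units W, not m.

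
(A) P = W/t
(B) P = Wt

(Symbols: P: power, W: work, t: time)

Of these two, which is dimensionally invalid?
(B)

(A) P = W/t: LHS [L^2 M T^-3], RHS [L^2 M T^-3] ✓
(B) P = Wt: LHS [L^2 M T^-3], RHS [L^2 M T^-1] ✗

Expression (B) P = Wt is dimensionally incorrect.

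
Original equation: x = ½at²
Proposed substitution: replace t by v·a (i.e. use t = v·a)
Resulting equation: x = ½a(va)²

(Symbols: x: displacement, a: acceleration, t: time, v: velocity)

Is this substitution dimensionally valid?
No

[t] = [T] and [v·a] = [L^2 T^-3]. These differ, so the substitution replaces a quantity by one of different dimensions and the result x = ½a(va)² has LHS [L] vs RHS [L^5 T^-8] — inconsistent.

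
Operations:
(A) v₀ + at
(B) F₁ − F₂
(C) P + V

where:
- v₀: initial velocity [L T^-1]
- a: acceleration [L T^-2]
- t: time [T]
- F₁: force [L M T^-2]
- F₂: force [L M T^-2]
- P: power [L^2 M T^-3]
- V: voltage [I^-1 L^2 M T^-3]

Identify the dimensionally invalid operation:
(C) P + V

(A) v₀ + at: v₀ [L T^-1] and at [L T^-1] — same dimensions ✓
(B) F₁ − F₂: F₁ [L M T^-2] and F₂ [L M T^-2] — same dimensions ✓
(C) P + V: P [L^2 M T^-3] and V [I^-1 L^2 M T^-3] — different dimensions cannot be added/subtracted ✗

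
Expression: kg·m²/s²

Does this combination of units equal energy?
Yes

The expression kg·m²/s² has dimensions [L^2 M T^-2], which is exactly energy [L^2 M T^-2].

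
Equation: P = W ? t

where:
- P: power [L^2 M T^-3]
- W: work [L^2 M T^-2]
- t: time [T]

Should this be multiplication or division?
division (÷): P = W ÷ t

P [L^2 M T^-3]; W [L^2 M T^-2]; t [T].
W × t → [L^2 M T^-1] ✗
W ÷ t → [L^2 M T^-3] ✓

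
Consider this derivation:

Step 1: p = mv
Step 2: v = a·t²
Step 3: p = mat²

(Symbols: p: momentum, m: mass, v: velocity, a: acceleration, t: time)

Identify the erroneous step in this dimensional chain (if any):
Step 2

Step 1: p = mv → LHS [L M T^-1], RHS [L M T^-1] ✓
Step 2: v = a·t² → LHS [L T^-1], RHS [L] ✗

The first dimensional inconsistency appears in step 2: v = a·t²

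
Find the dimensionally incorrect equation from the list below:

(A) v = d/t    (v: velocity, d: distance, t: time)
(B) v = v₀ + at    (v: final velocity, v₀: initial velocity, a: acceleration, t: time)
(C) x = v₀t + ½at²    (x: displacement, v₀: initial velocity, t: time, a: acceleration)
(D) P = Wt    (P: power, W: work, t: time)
(D) P = Wt

The equation (D) P = Wt is dimensionally incorrect.

LHS (P): [L^2 M T^-3]
RHS (Wt): [L^2 M T^-1] ✗

The dimensions do not match. The other three equations balance.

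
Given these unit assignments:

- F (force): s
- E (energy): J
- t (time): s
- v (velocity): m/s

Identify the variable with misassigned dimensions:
F

The variable F (force) should have units N, not s.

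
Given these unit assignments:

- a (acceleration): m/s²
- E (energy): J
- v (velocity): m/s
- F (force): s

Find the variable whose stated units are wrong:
F

The variable F (force) should have units N, not s.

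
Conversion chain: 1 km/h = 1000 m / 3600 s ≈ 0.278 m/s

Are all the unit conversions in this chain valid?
The chain is correct (no errors).

Correct: 1 km = 1000 m, 1 h = 3600 s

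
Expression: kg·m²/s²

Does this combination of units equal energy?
Yes

The expression kg·m²/s² has dimensions [L^2 M T^-2], which is exactly energy [L^2 M T^-2].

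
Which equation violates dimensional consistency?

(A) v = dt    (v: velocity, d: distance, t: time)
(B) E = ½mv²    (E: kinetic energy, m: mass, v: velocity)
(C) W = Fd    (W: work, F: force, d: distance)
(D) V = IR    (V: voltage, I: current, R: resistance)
(A) v = dt

The equation (A) v = dt is dimensionally incorrect.

LHS (v): [L T^-1]
RHS (dt): [L T] ✗

The dimensions do not match. The other three equations balance.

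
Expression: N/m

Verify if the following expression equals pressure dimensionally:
No

The expression N/m has dimensions [M T^-2], but pressure has dimensions [L^-1 M T^-2].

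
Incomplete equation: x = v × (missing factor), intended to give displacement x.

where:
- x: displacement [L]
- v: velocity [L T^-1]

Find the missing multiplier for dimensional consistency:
t (time), dimensions [T]

x has dimensions [L] and v has dimensions [L T^-1].
The missing factor must have dimensions [L] / [L T^-1] = [T], i.e. time (t).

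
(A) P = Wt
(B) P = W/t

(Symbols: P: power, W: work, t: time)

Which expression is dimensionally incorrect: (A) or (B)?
(A)

(A) P = Wt: LHS [L^2 M T^-3], RHS [L^2 M T^-1] ✗
(B) P = W/t: LHS [L^2 M T^-3], RHS [L^2 M T^-3] ✓

Expression (A) P = Wt is dimensionally incorrect.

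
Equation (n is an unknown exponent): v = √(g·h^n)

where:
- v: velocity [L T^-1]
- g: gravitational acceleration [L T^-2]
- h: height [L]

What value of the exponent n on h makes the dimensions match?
n = 1

v has dimensions [L T^-1]; h has dimensions [L].
With n = 1: √(g·h^1) has dimensions [L T^-1], matching the LHS ✓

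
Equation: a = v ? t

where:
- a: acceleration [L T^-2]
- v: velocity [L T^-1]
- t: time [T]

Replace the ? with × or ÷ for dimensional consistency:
division (÷): a = v ÷ t

a [L T^-2]; v [L T^-1]; t [T].
v × t → [L] ✗
v ÷ t → [L T^-2] ✓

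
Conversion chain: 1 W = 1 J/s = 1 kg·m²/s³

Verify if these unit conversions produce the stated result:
The chain is correct (no errors).

Correct: Watt is Joule per second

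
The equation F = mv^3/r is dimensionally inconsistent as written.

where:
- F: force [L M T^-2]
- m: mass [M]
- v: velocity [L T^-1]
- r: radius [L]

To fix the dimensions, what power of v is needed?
The exponent of v should be 2: F = mv^2/r

The LHS F has dimensions [L M T^-2]; v has dimensions [L T^-1].
As written, the RHS mv^3/r (exponent 3 on v) has dimensions [L^2 M T^-3], which does not match.
With exponent 2, the RHS mv^2/r has dimensions [L M T^-2], matching the LHS.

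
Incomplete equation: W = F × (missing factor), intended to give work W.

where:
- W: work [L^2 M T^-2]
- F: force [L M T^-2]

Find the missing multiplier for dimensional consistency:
d (distance), dimensions [L]

W has dimensions [L^2 M T^-2] and F has dimensions [L M T^-2].
The missing factor must have dimensions [L^2 M T^-2] / [L M T^-2] = [L], i.e. distance (d).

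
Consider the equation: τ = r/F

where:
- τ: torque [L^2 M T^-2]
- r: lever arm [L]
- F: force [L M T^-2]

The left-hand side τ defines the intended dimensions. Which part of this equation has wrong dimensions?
The right-hand side term r/F

τ has dimensions [L^2 M T^-2], but r/F has dimensions [M^-1 T^2], so the term r/F is dimensionally wrong for τ.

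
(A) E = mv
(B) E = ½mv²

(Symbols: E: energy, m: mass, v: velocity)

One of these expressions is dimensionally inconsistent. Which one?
(A)

(A) E = mv: LHS [L^2 M T^-2], RHS [L M T^-1] ✗
(B) E = ½mv²: LHS [L^2 M T^-2], RHS [L^2 M T^-2] ✓

Expression (A) E = mv is dimensionally incorrect.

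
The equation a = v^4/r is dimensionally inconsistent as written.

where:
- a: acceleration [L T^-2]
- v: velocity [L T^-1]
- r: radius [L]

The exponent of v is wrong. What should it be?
The exponent of v should be 2: a = v^2/r

The LHS a has dimensions [L T^-2]; v has dimensions [L T^-1].
As written, the RHS v^4/r (exponent 4 on v) has dimensions [L^3 T^-4], which does not match.
With exponent 2, the RHS v^2/r has dimensions [L T^-2], matching the LHS.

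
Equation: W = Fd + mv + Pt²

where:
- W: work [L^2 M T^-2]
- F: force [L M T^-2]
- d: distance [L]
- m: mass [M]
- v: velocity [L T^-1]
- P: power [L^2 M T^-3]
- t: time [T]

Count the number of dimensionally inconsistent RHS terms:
2

LHS W: [L^2 M T^-2]
- Fd: [L^2 M T^-2] ✓
- mv: [L M T^-1] ✗
- Pt²: [L^2 M T^-1] ✗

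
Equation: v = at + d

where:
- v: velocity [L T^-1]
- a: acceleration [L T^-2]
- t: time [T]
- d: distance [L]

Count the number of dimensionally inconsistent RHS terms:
1

LHS v: [L T^-1]
- at: [L T^-1] ✓
- d: [L] ✗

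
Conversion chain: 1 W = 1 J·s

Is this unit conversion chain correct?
The chain is incorrect (it contains an error).

Incorrect: Watt is J/s, not J·s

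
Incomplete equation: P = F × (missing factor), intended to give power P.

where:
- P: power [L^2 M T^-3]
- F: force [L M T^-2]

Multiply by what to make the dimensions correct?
v (velocity), dimensions [L T^-1]

P has dimensions [L^2 M T^-3] and F has dimensions [L M T^-2].
The missing factor must have dimensions [L^2 M T^-3] / [L M T^-2] = [L T^-1], i.e. velocity (v).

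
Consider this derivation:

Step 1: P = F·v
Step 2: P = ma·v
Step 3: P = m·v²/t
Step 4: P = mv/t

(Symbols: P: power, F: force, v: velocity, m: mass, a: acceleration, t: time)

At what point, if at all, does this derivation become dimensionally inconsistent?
Step 4

Step 1: P = F·v → LHS [L^2 M T^-3], RHS [L^2 M T^-3] ✓
Step 2: P = ma·v → LHS [L^2 M T^-3], RHS [L^2 M T^-3] ✓
Step 3: P = m·v²/t → LHS [L^2 M T^-3], RHS [L^2 M T^-3] ✓
Step 4: P = mv/t → LHS [L^2 M T^-3], RHS [L M T^-2] ✗

The first dimensional inconsistency appears in step 4: P = mv/t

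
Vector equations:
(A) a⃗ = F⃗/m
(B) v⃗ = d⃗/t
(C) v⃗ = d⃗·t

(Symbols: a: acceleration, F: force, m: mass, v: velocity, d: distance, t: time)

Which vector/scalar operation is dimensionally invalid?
(C) v⃗ = d⃗·t

(A) a⃗ = F⃗/m: LHS [L T^-2], RHS [L T^-2] ✓ — force (vector) divided by mass (scalar)
(B) v⃗ = d⃗/t: LHS [L T^-1], RHS [L T^-1] ✓ — displacement (vector) divided by time (scalar)
(C) v⃗ = d⃗·t: LHS [L T^-1], RHS [L T] ✗ — velocity is displacement per time; should be d⃗/t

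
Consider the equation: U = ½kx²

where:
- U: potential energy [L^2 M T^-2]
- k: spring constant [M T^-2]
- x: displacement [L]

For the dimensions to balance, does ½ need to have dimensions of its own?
No

U has dimensions [L^2 M T^-2] and kx² already has dimensions [L^2 M T^-2], so the equation balances without ½ contributing any dimensions. ½ is a pure (dimensionless) number; changing or removing it would not affect dimensional consistency.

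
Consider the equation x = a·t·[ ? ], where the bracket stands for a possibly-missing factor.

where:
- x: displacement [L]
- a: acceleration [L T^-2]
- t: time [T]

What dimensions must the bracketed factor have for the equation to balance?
[T] — time (e.g. t)

x has dimensions [L]; a·t has dimensions [L T^-1].
The bracketed factor must supply [L] / [L T^-1] = [T].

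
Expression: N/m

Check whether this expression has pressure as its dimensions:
No

The expression N/m has dimensions [M T^-2], but pressure has dimensions [L^-1 M T^-2].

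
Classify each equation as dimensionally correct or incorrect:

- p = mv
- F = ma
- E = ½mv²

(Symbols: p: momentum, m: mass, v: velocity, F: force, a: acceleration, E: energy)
Dimensionally correct: p = mv, F = ma, E = ½mv²
Dimensionally incorrect: none
Ordered (correct first, then incorrect): p = mv, F = ma, E = ½mv²

- p = mv: LHS [L M T^-1], RHS [L M T^-1] → correct ✓
- F = ma: LHS [L M T^-2], RHS [L M T^-2] → correct ✓
- E = ½mv²: LHS [L^2 M T^-2], RHS [L^2 M T^-2] → correct ✓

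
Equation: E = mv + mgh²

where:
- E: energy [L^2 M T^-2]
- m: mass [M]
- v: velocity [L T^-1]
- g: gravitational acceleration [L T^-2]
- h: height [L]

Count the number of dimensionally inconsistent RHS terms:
2

LHS E: [L^2 M T^-2]
- mv: [L M T^-1] ✗
- mgh²: [L^3 M T^-2] ✗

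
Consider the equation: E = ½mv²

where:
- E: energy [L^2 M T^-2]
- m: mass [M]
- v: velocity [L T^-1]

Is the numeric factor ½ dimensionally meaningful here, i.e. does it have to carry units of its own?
No

E has dimensions [L^2 M T^-2] and mv² already has dimensions [L^2 M T^-2], so the equation balances without ½ contributing any dimensions. ½ is a pure (dimensionless) number; changing or removing it would not affect dimensional consistency.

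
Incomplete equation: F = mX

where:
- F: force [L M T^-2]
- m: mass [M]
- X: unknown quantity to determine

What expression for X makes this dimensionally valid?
X = a (acceleration), dimensions [L T^-2]

F has dimensions [L M T^-2]; the rest of the RHS (m) has dimensions [M].
So X must have dimensions [L T^-2] — X = a (acceleration).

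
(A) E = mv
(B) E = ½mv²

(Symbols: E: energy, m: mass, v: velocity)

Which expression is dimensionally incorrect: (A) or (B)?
(A)

(A) E = mv: LHS [L^2 M T^-2], RHS [L M T^-1] ✗
(B) E = ½mv²: LHS [L^2 M T^-2], RHS [L^2 M T^-2] ✓

Expression (A) E = mv is dimensionally incorrect.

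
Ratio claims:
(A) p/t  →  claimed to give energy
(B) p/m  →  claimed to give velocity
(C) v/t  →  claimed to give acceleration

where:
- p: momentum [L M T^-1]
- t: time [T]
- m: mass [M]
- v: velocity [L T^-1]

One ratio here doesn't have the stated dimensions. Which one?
(A) p/t does not give energy

(A) p/t: [L M T^-2] ≠ energy [L^2 M T^-2] ✗
(B) p/m: [L T^-1] = velocity [L T^-1] ✓
(C) v/t: [L T^-2] = acceleration [L T^-2] ✓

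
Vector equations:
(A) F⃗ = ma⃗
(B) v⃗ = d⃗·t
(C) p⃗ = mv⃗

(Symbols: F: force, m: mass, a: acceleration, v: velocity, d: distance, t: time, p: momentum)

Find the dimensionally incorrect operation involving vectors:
(B) v⃗ = d⃗·t

(A) F⃗ = ma⃗: LHS [L M T^-2], RHS [L M T^-2] ✓ — Force and acceleration are vectors, mass is a scalar
(B) v⃗ = d⃗·t: LHS [L T^-1], RHS [L T] ✗ — velocity is displacement per time; should be d⃗/t
(C) p⃗ = mv⃗: LHS [L M T^-1], RHS [L M T^-1] ✓ — mass (scalar) times velocity (vector)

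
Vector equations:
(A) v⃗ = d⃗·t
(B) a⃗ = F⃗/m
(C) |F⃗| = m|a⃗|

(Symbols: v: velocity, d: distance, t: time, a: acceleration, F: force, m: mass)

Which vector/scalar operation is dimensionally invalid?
(A) v⃗ = d⃗·t

(A) v⃗ = d⃗·t: LHS [L T^-1], RHS [L T] ✗ — velocity is displacement per time; should be d⃗/t
(B) a⃗ = F⃗/m: LHS [L T^-2], RHS [L T^-2] ✓ — force (vector) divided by mass (scalar)
(C) |F⃗| = m|a⃗|: LHS [L M T^-2], RHS [L M T^-2] ✓ — magnitudes of vectors are scalars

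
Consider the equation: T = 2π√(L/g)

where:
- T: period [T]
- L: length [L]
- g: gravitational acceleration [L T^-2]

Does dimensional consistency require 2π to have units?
No

T has dimensions [T] and √(L/g) already has dimensions [T], so the equation balances without 2π contributing any dimensions. 2π is a pure (dimensionless) number; changing or removing it would not affect dimensional consistency.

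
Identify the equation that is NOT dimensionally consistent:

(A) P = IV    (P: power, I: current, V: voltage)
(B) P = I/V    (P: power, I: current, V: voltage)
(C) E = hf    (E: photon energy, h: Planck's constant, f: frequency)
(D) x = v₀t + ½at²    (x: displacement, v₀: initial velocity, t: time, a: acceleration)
(B) P = I/V

The equation (B) P = I/V is dimensionally incorrect.

LHS (P): [L^2 M T^-3]
RHS (I/V): [I^2 L^-2 M^-1 T^3] ✗

The dimensions do not match. The other three equations balance.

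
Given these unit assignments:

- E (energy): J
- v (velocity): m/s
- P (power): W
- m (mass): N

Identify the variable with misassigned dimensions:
m

The variable m (mass) should have units kg, not N.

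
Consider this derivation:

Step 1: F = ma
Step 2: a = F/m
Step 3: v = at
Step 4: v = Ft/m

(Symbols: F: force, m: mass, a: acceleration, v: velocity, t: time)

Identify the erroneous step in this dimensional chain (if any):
No step introduces an error — all steps are dimensionally consistent.

Step 1: F = ma → LHS [L M T^-2], RHS [L M T^-2] ✓
Step 2: a = F/m → LHS [L T^-2], RHS [L T^-2] ✓
Step 3: v = at → LHS [L T^-1], RHS [L T^-1] ✓
Step 4: v = Ft/m → LHS [L T^-1], RHS [L T^-1] ✓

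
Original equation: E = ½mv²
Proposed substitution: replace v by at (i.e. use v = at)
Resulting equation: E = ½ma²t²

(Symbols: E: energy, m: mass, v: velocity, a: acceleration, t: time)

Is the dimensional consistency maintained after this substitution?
Yes

[v] = [L T^-1] and [at] = [L T^-1]. These match, so the substitution replaces a quantity by one of the same dimensions and the result E = ½ma²t² has LHS [L^2 M T^-2] vs RHS [L^2 M T^-2] — still consistent.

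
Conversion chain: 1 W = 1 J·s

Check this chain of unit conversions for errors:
The chain is incorrect (it contains an error).

Incorrect: Watt is J/s, not J·s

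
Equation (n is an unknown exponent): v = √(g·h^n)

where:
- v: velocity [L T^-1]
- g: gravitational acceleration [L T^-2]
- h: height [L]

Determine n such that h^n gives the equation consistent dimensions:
n = 1

v has dimensions [L T^-1]; h has dimensions [L].
With n = 1: √(g·h^1) has dimensions [L T^-1], matching the LHS ✓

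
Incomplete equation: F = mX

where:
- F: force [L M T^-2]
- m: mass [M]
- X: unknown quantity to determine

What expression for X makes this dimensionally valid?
X = a (acceleration), dimensions [L T^-2]

F has dimensions [L M T^-2]; the rest of the RHS (m) has dimensions [M].
So X must have dimensions [L T^-2] — X = a (acceleration).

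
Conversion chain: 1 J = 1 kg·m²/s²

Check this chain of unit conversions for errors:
The chain is correct (no errors).

Correct: Joule is defined as kg·m²/s²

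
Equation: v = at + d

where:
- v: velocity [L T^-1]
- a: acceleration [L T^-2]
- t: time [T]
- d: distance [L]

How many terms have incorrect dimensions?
1

LHS v: [L T^-1]
- at: [L T^-1] ✓
- d: [L] ✗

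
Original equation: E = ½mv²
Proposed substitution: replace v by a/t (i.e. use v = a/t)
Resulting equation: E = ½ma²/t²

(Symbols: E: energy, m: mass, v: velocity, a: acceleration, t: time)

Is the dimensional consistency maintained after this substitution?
No

[v] = [L T^-1] and [a/t] = [L T^-3]. These differ, so the substitution replaces a quantity by one of different dimensions and the result E = ½ma²/t² has LHS [L^2 M T^-2] vs RHS [L^2 M T^-6] — inconsistent.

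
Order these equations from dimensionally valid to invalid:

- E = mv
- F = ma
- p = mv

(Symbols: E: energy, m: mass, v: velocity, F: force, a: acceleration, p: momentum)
Dimensionally correct: F = ma, p = mv
Dimensionally incorrect: E = mv
Ordered (correct first, then incorrect): F = ma, p = mv, E = mv

- E = mv: LHS [L^2 M T^-2], RHS [L M T^-1] → incorrect ✗
- F = ma: LHS [L M T^-2], RHS [L M T^-2] → correct ✓
- p = mv: LHS [L M T^-1], RHS [L M T^-1] → correct ✓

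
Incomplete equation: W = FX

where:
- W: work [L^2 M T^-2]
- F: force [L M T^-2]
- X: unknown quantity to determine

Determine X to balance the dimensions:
X = d (distance), dimensions [L]

W has dimensions [L^2 M T^-2]; the rest of the RHS (F) has dimensions [L M T^-2].
So X must have dimensions [L] — X = d (distance).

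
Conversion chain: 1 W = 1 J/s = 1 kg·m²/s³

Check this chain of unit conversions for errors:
The chain is correct (no errors).

Correct: Watt is Joule per second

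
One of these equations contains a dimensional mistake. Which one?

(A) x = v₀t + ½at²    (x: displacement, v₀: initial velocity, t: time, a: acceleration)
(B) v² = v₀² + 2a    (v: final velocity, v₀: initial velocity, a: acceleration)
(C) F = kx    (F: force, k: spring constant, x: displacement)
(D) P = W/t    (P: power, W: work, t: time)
(B) v² = v₀² + 2a

The equation (B) v² = v₀² + 2a is dimensionally incorrect.

LHS (v²): [L^2 T^-2]
RHS terms:
  - v₀²: [L^2 T^-2] ✓
  - 2a: [L T^-2] ✗ (does not match LHS)

The dimensions do not match. The other three equations balance.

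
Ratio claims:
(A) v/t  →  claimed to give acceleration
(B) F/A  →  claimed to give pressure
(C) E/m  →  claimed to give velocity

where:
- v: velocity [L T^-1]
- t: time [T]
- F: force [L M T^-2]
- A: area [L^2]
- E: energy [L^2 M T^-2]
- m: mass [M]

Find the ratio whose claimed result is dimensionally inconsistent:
(C) E/m does not give velocity

(A) v/t: [L T^-2] = acceleration [L T^-2] ✓
(B) F/A: [L^-1 M T^-2] = pressure [L^-1 M T^-2] ✓
(C) E/m: [L^2 T^-2] ≠ velocity [L T^-1] ✗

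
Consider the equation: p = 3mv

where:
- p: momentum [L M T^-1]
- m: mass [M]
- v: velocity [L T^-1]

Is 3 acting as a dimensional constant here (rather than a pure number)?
No

p has dimensions [L M T^-1] and mv already has dimensions [L M T^-1], so the equation balances without 3 contributing any dimensions. 3 is a pure (dimensionless) number; changing or removing it would not affect dimensional consistency.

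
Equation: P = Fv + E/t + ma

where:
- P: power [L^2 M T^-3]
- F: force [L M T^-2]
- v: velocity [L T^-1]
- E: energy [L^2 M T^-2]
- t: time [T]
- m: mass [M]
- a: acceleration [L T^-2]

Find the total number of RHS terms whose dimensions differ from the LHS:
1

LHS P: [L^2 M T^-3]
- Fv: [L^2 M T^-3] ✓
- E/t: [L^2 M T^-3] ✓
- ma: [L M T^-2] ✗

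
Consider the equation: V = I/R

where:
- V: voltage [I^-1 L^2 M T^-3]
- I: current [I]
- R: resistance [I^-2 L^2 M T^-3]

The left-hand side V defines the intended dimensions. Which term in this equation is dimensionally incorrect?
The right-hand side term I/R

V has dimensions [I^-1 L^2 M T^-3], but I/R has dimensions [I^3 L^-2 M^-1 T^3], so the term I/R is dimensionally wrong for V.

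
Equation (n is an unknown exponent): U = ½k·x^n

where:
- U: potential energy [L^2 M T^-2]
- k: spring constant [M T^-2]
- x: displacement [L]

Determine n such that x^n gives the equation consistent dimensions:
n = 2

U has dimensions [L^2 M T^-2]; x has dimensions [L].
The rest of the RHS has dimensions [M T^-2], so x^n must supply [L^2].
With n = 2: ½k·x^2 has dimensions [L^2 M T^-2], matching the LHS ✓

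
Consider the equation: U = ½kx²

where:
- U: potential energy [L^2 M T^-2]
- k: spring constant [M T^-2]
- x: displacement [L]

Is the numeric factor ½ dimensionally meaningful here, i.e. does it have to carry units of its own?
No

U has dimensions [L^2 M T^-2] and kx² already has dimensions [L^2 M T^-2], so the equation balances without ½ contributing any dimensions. ½ is a pure (dimensionless) number; changing or removing it would not affect dimensional consistency.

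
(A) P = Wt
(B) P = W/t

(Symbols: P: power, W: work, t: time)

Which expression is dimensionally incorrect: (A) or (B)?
(A)

(A) P = Wt: LHS [L^2 M T^-3], RHS [L^2 M T^-1] ✗
(B) P = W/t: LHS [L^2 M T^-3], RHS [L^2 M T^-3] ✓

Expression (A) P = Wt is dimensionally incorrect.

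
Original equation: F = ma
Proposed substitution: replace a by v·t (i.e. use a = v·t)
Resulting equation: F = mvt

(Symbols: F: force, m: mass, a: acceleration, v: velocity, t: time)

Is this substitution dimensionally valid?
No

[a] = [L T^-2] and [v·t] = [L]. These differ, so the substitution replaces a quantity by one of different dimensions and the result F = mvt has LHS [L M T^-2] vs RHS [L M] — inconsistent.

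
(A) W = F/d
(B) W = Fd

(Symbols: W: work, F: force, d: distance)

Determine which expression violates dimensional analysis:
(A)

(A) W = F/d: LHS [L^2 M T^-2], RHS [M T^-2] ✗
(B) W = Fd: LHS [L^2 M T^-2], RHS [L^2 M T^-2] ✓

Expression (A) W = F/d is dimensionally incorrect.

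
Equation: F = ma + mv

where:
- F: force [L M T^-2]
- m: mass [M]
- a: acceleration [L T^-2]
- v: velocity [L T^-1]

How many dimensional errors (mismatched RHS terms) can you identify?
1

LHS F: [L M T^-2]
- ma: [L M T^-2] ✓
- mv: [L M T^-1] ✗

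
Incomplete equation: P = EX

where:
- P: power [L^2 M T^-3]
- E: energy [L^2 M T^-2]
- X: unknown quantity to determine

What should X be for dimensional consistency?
X = f (inverse time / frequency (1/t)), dimensions [T^-1]

P has dimensions [L^2 M T^-3]; the rest of the RHS (E) has dimensions [L^2 M T^-2].
So X must have dimensions [T^-1] — X = f (inverse time / frequency (1/t)).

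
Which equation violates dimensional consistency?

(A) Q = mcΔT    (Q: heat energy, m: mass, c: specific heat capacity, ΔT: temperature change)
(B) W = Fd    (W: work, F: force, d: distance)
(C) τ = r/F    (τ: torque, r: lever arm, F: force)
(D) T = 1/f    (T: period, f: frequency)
(C) τ = r/F

The equation (C) τ = r/F is dimensionally incorrect.

LHS (τ): [L^2 M T^-2]
RHS (r/F): [M^-1 T^2] ✗

The dimensions do not match. The other three equations balance.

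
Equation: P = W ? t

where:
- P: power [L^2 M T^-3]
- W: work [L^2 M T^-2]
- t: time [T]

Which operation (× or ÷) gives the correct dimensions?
division (÷): P = W ÷ t

P [L^2 M T^-3]; W [L^2 M T^-2]; t [T].
W × t → [L^2 M T^-1] ✗
W ÷ t → [L^2 M T^-3] ✓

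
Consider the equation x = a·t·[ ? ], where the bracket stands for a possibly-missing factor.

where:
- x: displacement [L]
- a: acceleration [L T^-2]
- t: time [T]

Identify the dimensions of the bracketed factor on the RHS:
[T] — time (e.g. t)

x has dimensions [L]; a·t has dimensions [L T^-1].
The bracketed factor must supply [L] / [L T^-1] = [T].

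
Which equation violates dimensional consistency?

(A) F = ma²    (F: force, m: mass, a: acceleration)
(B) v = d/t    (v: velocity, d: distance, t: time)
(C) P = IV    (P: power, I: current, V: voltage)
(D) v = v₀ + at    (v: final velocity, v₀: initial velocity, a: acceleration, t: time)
(A) F = ma²

The equation (A) F = ma² is dimensionally incorrect.

LHS (F): [L M T^-2]
RHS (ma²): [L^2 M T^-4] ✗

The dimensions do not match. The other three equations balance.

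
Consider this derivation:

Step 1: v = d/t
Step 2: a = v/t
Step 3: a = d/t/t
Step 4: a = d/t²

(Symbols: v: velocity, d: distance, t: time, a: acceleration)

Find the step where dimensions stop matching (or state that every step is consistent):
No step introduces an error — all steps are dimensionally consistent.

Step 1: v = d/t → LHS [L T^-1], RHS [L T^-1] ✓
Step 2: a = v/t → LHS [L T^-2], RHS [L T^-2] ✓
Step 3: a = d/t/t → LHS [L T^-2], RHS [L T^-2] ✓
Step 4: a = d/t² → LHS [L T^-2], RHS [L T^-2] ✓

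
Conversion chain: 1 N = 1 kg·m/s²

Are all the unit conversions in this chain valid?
The chain is correct (no errors).

Correct: Newton is defined as kg·m/s²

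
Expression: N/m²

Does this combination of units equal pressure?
Yes

The expression N/m² has dimensions [L^-1 M T^-2], which is exactly pressure [L^-1 M T^-2].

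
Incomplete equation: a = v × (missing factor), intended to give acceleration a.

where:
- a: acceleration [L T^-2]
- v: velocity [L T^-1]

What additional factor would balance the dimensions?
1/t (inverse time), dimensions [T^-1]

a has dimensions [L T^-2] and v has dimensions [L T^-1].
The missing factor must have dimensions [L T^-2] / [L T^-1] = [T^-1], i.e. inverse time (1/t).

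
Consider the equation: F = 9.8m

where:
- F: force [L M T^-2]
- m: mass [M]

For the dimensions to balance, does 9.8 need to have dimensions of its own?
Yes

F has dimensions [L M T^-2], while m alone has dimensions [M]. For the equation to balance, the factor 9.8 must carry dimensions [L T^-2] — it is a dimensional constant (a numerical value of a physical quantity with its units suppressed), not a pure number.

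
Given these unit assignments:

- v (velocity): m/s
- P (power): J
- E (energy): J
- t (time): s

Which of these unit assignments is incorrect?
P

The variable P (power) should have units W, not J.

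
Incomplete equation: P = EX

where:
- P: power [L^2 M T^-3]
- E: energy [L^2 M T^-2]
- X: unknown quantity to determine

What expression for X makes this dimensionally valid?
X = f (inverse time / frequency (1/t)), dimensions [T^-1]

P has dimensions [L^2 M T^-3]; the rest of the RHS (E) has dimensions [L^2 M T^-2].
So X must have dimensions [T^-1] — X = f (inverse time / frequency (1/t)).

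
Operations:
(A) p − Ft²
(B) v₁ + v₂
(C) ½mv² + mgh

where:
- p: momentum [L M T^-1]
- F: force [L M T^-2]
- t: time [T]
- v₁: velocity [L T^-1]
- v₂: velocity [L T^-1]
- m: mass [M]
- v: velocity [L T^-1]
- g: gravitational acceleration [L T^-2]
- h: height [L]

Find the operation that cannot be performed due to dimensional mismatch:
(A) p − Ft²

(A) p − Ft²: p [L M T^-1] and Ft² [L M] — different dimensions cannot be added/subtracted ✗
(B) v₁ + v₂: v₁ [L T^-1] and v₂ [L T^-1] — same dimensions ✓
(C) ½mv² + mgh: ½mv² [L^2 M T^-2] and mgh [L^2 M T^-2] — same dimensions ✓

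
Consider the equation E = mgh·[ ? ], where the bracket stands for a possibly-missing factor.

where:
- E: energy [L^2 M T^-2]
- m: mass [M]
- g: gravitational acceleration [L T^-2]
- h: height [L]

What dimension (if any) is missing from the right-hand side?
Nothing is missing — the bracketed factor must be dimensionless.

E has dimensions [L^2 M T^-2] and mgh already has dimensions [L^2 M T^-2], so E = mgh is dimensionally complete.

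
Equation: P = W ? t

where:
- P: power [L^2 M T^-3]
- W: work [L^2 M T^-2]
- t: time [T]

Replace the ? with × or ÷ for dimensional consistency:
division (÷): P = W ÷ t

P [L^2 M T^-3]; W [L^2 M T^-2]; t [T].
W × t → [L^2 M T^-1] ✗
W ÷ t → [L^2 M T^-3] ✓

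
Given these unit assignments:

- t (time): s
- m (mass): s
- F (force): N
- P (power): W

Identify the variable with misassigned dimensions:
m

The variable m (mass) should have units kg, not s.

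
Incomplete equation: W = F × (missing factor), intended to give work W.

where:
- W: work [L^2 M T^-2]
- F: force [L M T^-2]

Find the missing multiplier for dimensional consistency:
d (distance), dimensions [L]

W has dimensions [L^2 M T^-2] and F has dimensions [L M T^-2].
The missing factor must have dimensions [L^2 M T^-2] / [L M T^-2] = [L], i.e. distance (d).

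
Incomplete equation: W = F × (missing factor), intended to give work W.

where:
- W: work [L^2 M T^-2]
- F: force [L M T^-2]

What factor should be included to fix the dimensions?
d (distance), dimensions [L]

W has dimensions [L^2 M T^-2] and F has dimensions [L M T^-2].
The missing factor must have dimensions [L^2 M T^-2] / [L M T^-2] = [L], i.e. distance (d).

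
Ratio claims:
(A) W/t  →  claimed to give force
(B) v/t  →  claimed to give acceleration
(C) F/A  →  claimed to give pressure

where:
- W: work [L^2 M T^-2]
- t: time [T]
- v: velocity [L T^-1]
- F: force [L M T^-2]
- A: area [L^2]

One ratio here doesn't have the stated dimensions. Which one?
(A) W/t does not give force

(A) W/t: [L^2 M T^-3] ≠ force [L M T^-2] ✗
(B) v/t: [L T^-2] = acceleration [L T^-2] ✓
(C) F/A: [L^-1 M T^-2] = pressure [L^-1 M T^-2] ✓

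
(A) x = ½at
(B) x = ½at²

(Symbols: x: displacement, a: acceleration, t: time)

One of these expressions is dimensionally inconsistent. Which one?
(A)

(A) x = ½at: LHS [L], RHS [L T^-1] ✗
(B) x = ½at²: LHS [L], RHS [L] ✓

Expression (A) x = ½at is dimensionally incorrect.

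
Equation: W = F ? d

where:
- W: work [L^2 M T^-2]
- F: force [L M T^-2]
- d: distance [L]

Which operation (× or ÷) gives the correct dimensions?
multiplication (×): W = F × d

W [L^2 M T^-2]; F [L M T^-2]; d [L].
F × d → [L^2 M T^-2] ✓
F ÷ d → [M T^-2] ✗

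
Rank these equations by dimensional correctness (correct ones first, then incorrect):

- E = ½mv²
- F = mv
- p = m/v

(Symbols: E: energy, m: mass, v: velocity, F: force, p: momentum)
Dimensionally correct: E = ½mv²
Dimensionally incorrect: F = mv, p = m/v
Ordered (correct first, then incorrect): E = ½mv², F = mv, p = m/v

- E = ½mv²: LHS [L^2 M T^-2], RHS [L^2 M T^-2] → correct ✓
- F = mv: LHS [L M T^-2], RHS [L M T^-1] → incorrect ✗
- p = m/v: LHS [L M T^-1], RHS [L^-1 M T] → incorrect ✗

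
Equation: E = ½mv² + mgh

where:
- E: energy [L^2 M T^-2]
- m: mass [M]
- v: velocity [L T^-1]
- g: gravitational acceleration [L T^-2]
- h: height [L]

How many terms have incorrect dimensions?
0

LHS E: [L^2 M T^-2]
- ½mv²: [L^2 M T^-2] ✓
- mgh: [L^2 M T^-2] ✓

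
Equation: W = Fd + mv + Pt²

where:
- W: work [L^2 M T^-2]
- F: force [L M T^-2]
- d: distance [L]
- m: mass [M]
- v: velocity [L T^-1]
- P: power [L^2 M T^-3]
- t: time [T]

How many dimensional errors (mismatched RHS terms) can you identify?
2

LHS W: [L^2 M T^-2]
- Fd: [L^2 M T^-2] ✓
- mv: [L M T^-1] ✗
- Pt²: [L^2 M T^-1] ✗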